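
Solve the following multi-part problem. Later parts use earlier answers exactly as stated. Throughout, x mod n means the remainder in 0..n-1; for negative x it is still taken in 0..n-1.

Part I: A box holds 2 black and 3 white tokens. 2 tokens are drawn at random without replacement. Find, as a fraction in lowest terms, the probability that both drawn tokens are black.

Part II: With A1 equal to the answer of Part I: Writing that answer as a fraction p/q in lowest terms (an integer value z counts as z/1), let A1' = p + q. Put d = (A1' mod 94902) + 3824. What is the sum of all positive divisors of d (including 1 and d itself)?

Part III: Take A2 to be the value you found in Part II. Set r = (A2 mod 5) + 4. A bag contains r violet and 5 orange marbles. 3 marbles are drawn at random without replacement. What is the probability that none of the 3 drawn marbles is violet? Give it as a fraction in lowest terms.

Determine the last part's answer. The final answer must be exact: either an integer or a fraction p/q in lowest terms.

Part I: total draws C(5,2) = 10; favorable C(2,2) = 1; P = 1/10; answer 1/10
Part II: A1 = 1/10; threaded value p + q = 11; d = 3835; 3835 = 5 * 13 * 59; sigma = (1 + 5) * (1 + 13) * (1 + 59) = 6 * 14 * 60 = 5040; answer 5040
Part III: A2 = 5040; r = 4; total draws C(9,3) = 84; favorable C(5,3) = 10; P = 5/42; answer 5/42

5/42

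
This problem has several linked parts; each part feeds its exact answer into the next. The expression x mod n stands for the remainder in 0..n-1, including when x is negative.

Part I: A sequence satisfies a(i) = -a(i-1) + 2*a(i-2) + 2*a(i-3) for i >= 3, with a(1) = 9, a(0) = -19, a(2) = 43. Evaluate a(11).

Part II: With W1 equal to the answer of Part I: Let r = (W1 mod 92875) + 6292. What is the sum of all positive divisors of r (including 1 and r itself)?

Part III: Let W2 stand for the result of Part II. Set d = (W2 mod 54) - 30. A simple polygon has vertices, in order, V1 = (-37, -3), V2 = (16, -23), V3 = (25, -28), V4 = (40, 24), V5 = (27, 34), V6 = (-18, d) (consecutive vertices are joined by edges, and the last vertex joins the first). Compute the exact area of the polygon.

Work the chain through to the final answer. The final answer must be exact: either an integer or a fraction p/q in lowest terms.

Part I: a(3) = -1*(43) + 2*(9) + 2*(-19) = -63; iterating: a(3)=-63, a(4)=167, a(5)=-207, a(6)=415, a(7)=-495, a(8)=911, a(9)=-1071, a(10)=1903, a(11)=-2223; answer -2223
Part II: W1 = -2223; r = 96944; 96944 = 2^4 * 73 * 83; sigma = (1 + 2 + 4 + 8 + 16) * (1 + 73) * (1 + 83) = 31 * 74 * 84 = 192696; answer 192696
Part III: W2 = 192696; d = -6; cross terms: (-37*-23 - 16*-3)=899, (16*-28 - 25*-23)=127, (25*24 - 40*-28)=1720, (40*34 - 27*24)=712, (27*-6 - -18*34)=450, (-18*-3 - -37*-6)=-168; twice the area = |3740| = 3740; area = 1870; answer 1870

1870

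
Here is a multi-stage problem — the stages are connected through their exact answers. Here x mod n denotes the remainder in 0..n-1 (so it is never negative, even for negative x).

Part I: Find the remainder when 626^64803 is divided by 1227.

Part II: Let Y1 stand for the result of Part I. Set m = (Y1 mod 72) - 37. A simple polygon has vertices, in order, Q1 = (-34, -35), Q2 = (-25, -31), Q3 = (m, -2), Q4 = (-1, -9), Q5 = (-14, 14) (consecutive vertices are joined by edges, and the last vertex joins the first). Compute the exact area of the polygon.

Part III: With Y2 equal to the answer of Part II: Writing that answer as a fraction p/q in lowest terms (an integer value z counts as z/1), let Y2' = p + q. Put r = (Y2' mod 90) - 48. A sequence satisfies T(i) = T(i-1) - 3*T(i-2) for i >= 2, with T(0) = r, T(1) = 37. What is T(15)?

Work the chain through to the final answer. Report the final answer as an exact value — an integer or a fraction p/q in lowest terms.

133387

Part I: squarings mod 1227: 626^1=626, 626^2=463, 626^4=871, 626^8=355, 626^16=871, 626^32=355, 626^64=871, 626^128=355, 626^256=871, 626^512=355, 626^1024=871, 626^2048=355, 626^4096=871, 626^8192=355, 626^16384=871, 626^32768=355; 626^64803 = 626^1 * 626^2 * 626^32 * 626^256 * 626^1024 * 626^2048 * 626^4096 * 626^8192 * 626^16384 * 626^32768 = 266 (mod 1227); answer 266
Part II: Y1 = 266; m = 13; cross terms: (-34*-31 - -25*-35)=179, (-25*-2 - 13*-31)=453, (13*-9 - -1*-2)=-119, (-1*14 - -14*-9)=-140, (-14*-35 - -34*14)=966; twice the area = |1339| = 1339; area = 1339/2; answer 1339/2
Part III: Y2 = 1339/2; threaded value p + q = 1341; r = 33; T(2) = 1*(37) - 3*(33) = -62; iterating: T(2)=-62, T(3)=-173, T(4)=13, T(5)=532, T(6)=493, T(7)=-1103, T(8)=-2582, T(9)=727, T(10)=8473, T(11)=6292, T(12)=-19127, T(13)=-38003, T(14)=19378, T(15)=133387; answer 133387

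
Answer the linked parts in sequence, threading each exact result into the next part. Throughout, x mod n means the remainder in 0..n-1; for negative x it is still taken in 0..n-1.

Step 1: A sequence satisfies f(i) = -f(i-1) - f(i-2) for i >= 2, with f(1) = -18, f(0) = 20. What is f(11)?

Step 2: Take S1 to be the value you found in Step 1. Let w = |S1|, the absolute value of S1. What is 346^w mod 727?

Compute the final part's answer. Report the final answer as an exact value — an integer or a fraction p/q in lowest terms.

488

Step 1: f(2) = -1*(-18) - 1*(20) = -2; iterating: f(2)=-2, f(3)=20, f(4)=-18, f(5)=-2, f(6)=20, f(7)=-18, f(8)=-2, f(9)=20, f(10)=-18, f(11)=-2; answer -2
Step 2: S1 = -2; w = 2; squarings mod 727: 346^1=346, 346^2=488; 346^2 = 346^2 = 488 (mod 727); answer 488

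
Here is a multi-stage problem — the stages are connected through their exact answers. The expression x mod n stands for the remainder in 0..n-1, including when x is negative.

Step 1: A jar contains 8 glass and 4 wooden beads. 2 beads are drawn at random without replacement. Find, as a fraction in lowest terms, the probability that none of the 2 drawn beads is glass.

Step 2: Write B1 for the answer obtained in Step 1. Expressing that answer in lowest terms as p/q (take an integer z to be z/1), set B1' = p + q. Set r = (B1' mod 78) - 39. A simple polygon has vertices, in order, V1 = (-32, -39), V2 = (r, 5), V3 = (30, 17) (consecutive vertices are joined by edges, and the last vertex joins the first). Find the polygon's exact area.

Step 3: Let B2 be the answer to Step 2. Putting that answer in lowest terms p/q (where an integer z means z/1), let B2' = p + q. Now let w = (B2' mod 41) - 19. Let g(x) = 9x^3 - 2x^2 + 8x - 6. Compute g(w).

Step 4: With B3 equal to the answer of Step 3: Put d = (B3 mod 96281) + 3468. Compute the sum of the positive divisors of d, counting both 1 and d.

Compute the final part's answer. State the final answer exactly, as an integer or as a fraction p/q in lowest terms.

Step 1: total draws C(12,2) = 66; favorable C(4,2) = 6; P = 1/11; answer 1/11
Step 2: B1 = 1/11; threaded value p + q = 12; r = -27; cross terms: (-32*5 - -27*-39)=-1213, (-27*17 - 30*5)=-609, (30*-39 - -32*17)=-626; twice the area = |-2448| = 2448; area = 1224; answer 1224
Step 3: B2 = 1224; threaded value p + q = 1225; w = 17; 9*(17)^3 - 2*(17)^2 + 8*(17)^1 - 6 = (44217) + (-578) + (136) + (-6) = 43769; answer 43769
Step 4: B3 = 43769; d = 47237; 47237 is prime, so its only divisors are 1 and 47237; sigma = 1 + 47237 = 47238; answer 47238

47238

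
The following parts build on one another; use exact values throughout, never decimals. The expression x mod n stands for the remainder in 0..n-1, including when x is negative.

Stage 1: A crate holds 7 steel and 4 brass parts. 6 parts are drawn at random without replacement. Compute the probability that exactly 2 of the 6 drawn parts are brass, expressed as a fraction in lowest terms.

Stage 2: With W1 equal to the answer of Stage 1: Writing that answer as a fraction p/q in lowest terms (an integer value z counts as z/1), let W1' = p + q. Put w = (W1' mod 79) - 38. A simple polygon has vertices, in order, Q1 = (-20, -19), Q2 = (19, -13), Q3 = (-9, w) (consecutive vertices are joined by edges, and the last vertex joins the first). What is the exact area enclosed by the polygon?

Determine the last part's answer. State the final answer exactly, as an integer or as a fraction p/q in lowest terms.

183/2

Stage 1: total draws C(11,6) = 462; favorable C(4,2)*C(7,4) = 210; P = 5/11; answer 5/11
Stage 2: W1 = 5/11; threaded value p + q = 16; w = -22; cross terms: (-20*-13 - 19*-19)=621, (19*-22 - -9*-13)=-535, (-9*-19 - -20*-22)=-269; twice the area = |-183| = 183; area = 183/2; answer 183/2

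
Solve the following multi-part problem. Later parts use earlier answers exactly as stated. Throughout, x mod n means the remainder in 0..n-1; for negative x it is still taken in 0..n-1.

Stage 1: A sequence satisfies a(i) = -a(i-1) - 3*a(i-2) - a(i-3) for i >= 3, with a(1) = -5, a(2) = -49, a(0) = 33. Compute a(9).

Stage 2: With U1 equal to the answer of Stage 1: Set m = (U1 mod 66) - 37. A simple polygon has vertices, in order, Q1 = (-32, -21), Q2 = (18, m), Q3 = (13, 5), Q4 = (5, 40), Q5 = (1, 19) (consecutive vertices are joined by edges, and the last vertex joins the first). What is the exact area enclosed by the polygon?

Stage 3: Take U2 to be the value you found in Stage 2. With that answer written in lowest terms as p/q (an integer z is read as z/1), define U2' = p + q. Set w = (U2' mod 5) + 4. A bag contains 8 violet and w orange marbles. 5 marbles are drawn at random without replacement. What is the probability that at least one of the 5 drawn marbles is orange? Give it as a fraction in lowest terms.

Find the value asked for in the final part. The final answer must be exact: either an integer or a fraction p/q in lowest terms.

139/143

Stage 1: a(3) = -1*(-49) - 3*(-5) - 1*(33) = 31; iterating: a(3)=31, a(4)=121, a(5)=-165, a(6)=-229, a(7)=603, a(8)=249, a(9)=-1829; answer -1829
Stage 2: U1 = -1829; m = -18; cross terms: (-32*-18 - 18*-21)=954, (18*5 - 13*-18)=324, (13*40 - 5*5)=495, (5*19 - 1*40)=55, (1*-21 - -32*19)=587; twice the area = |2415| = 2415; area = 2415/2; answer 2415/2
Stage 3: U2 = 2415/2; threaded value p + q = 2417; w = 6; total draws C(14,5) = 2002; complement C(8,5) = 56; favorable 2002 - 56 = 1946; P = 139/143; answer 139/143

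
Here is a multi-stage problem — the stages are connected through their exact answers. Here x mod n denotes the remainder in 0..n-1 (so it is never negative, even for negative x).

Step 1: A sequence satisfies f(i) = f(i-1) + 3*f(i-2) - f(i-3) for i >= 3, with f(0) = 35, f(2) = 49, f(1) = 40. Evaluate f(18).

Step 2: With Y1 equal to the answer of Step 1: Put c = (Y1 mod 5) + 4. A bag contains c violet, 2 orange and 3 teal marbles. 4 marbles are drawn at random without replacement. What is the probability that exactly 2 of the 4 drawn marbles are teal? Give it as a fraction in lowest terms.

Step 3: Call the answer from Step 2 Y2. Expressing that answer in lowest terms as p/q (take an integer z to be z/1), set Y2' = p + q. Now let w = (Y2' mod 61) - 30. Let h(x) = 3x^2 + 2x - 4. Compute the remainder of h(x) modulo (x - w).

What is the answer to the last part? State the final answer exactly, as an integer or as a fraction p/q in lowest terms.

Step 1: f(3) = 1*(49) + 3*(40) - 1*(35) = 134; iterating: f(3)=134, f(4)=241, f(5)=594, f(6)=1183, f(7)=2724, f(8)=5679, f(9)=12668, f(10)=26981, f(11)=59306, f(12)=127581, f(13)=278518, f(14)=601955, f(15)=1309928, f(16)=2837275, f(17)=6165104, f(18)=13367001; answer 13367001
Step 2: Y1 = 13367001; c = 5; total draws C(10,4) = 210; favorable C(3,2)*C(7,2) = 63; P = 3/10; answer 3/10
Step 3: Y2 = 3/10; threaded value p + q = 13; w = -17; remainder = value at the root: 3*(-17)^2 + 2*(-17)^1 - 4 = (867) + (-34) + (-4) = 829; answer 829

829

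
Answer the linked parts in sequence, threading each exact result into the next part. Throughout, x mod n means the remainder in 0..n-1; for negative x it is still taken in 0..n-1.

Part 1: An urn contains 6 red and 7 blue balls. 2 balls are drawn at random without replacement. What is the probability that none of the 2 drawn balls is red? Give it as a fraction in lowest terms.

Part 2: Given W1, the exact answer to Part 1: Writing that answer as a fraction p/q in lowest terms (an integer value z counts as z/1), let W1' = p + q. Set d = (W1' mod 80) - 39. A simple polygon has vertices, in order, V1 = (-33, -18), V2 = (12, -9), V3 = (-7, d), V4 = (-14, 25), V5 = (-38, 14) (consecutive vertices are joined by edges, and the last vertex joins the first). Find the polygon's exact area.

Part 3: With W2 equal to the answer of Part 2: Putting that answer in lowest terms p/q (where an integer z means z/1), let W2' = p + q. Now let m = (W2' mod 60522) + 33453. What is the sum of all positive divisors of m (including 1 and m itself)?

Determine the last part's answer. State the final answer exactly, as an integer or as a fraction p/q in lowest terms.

Part 1: total draws C(13,2) = 78; favorable C(7,2) = 21; P = 7/26; answer 7/26
Part 2: W1 = 7/26; threaded value p + q = 33; d = -6; cross terms: (-33*-9 - 12*-18)=513, (12*-6 - -7*-9)=-135, (-7*25 - -14*-6)=-259, (-14*14 - -38*25)=754, (-38*-18 - -33*14)=1146; twice the area = |2019| = 2019; area = 2019/2; answer 2019/2
Part 3: W2 = 2019/2; threaded value p + q = 2021; m = 35474; 35474 = 2 * 17737; sigma = (1 + 2) * (1 + 17737) = 3 * 17738 = 53214; answer 53214

53214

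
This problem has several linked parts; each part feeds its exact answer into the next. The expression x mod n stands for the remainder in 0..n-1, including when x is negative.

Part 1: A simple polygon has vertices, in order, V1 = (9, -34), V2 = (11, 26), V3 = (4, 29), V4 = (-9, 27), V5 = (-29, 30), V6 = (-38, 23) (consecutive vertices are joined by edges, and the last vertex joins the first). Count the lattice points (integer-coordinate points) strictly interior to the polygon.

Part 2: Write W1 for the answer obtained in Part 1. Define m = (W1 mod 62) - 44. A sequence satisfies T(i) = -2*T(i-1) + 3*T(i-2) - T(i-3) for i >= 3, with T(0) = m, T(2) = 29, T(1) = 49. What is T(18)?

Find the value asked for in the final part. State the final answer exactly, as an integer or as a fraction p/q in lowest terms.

Part 1: cross terms: (9*26 - 11*-34)=608, (11*29 - 4*26)=215, (4*27 - -9*29)=369, (-9*30 - -29*27)=513, (-29*23 - -38*30)=473, (-38*-34 - 9*23)=1085; twice the area = |3263| = 3263; area = 3263/2; boundary points = 2 + 1 + 1 + 1 + 1 + 1 = 7; strictly interior points = area - boundary/2 + 1 = 1629; answer 1629
Part 2: W1 = 1629; m = -27; T(3) = -2*(29) + 3*(49) - 1*(-27) = 116; iterating: T(3)=116, T(4)=-194, T(5)=707, T(6)=-2112, T(7)=6539, T(8)=-20121, T(9)=61971, T(10)=-190844, T(11)=587722, T(12)=-1809947, T(13)=5573904, T(14)=-17165371, T(15)=52862401, T(16)=-162794819, T(17)=501342212, T(18)=-1543931282; answer -1543931282

-1543931282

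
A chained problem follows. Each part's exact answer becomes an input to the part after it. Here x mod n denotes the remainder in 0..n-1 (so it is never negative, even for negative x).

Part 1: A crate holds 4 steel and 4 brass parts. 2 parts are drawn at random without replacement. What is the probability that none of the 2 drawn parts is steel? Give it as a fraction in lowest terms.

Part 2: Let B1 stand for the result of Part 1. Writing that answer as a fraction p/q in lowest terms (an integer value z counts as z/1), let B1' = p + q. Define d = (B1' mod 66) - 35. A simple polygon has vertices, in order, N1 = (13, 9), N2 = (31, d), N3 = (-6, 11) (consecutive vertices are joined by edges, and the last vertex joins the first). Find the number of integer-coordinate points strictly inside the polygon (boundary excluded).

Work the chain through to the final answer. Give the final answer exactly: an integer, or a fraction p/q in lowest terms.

234

Part 1: total draws C(8,2) = 28; favorable C(4,2) = 6; P = 3/14; answer 3/14
Part 2: B1 = 3/14; threaded value p + q = 17; d = -18; cross terms: (13*-18 - 31*9)=-513, (31*11 - -6*-18)=233, (-6*9 - 13*11)=-197; twice the area = |-477| = 477; area = 477/2; boundary points = 9 + 1 + 1 = 11; strictly interior points = area - boundary/2 + 1 = 234; answer 234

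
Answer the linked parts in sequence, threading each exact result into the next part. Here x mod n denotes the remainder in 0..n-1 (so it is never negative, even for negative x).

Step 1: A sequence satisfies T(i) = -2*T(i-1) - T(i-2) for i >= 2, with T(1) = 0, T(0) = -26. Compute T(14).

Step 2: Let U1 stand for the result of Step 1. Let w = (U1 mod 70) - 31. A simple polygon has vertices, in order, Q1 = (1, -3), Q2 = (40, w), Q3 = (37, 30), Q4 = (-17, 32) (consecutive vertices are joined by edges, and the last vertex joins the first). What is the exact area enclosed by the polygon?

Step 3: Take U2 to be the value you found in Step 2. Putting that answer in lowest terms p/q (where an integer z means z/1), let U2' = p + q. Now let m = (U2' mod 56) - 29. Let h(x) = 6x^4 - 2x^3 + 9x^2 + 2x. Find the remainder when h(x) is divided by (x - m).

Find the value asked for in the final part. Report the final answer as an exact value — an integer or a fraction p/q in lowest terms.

Step 1: T(2) = -2*(0) - 1*(-26) = 26; iterating: T(2)=26, T(3)=-52, T(4)=78, T(5)=-104, T(6)=130, T(7)=-156, T(8)=182, T(9)=-208, T(10)=234, T(11)=-260, T(12)=286, T(13)=-312, T(14)=338; answer 338
Step 2: U1 = 338; w = 27; cross terms: (1*27 - 40*-3)=147, (40*30 - 37*27)=201, (37*32 - -17*30)=1694, (-17*-3 - 1*32)=19; twice the area = |2061| = 2061; area = 2061/2; answer 2061/2
Step 3: U2 = 2061/2; threaded value p + q = 2063; m = 18; remainder = value at the root: 6*(18)^4 - 2*(18)^3 + 9*(18)^2 + 2*(18)^1 = (629856) + (-11664) + (2916) + (36) = 621144; answer 621144

621144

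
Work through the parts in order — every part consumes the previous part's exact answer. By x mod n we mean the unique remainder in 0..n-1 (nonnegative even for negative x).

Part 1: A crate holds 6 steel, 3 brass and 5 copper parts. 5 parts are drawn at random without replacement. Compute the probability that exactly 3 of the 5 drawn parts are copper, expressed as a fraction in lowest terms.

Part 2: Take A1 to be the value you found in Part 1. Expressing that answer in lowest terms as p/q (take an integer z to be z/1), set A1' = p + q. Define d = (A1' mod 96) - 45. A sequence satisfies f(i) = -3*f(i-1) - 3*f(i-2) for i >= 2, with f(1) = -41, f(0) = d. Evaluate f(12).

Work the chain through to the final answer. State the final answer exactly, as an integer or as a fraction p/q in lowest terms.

Part 1: total draws C(14,5) = 2002; favorable C(5,3)*C(9,2) = 360; P = 180/1001; answer 180/1001
Part 2: A1 = 180/1001; threaded value p + q = 1181; d = -16; f(2) = -3*(-41) - 3*(-16) = 171; iterating: f(2)=171, f(3)=-390, f(4)=657, f(5)=-801, f(6)=432, f(7)=1107, f(8)=-4617, f(9)=10530, f(10)=-17739, f(11)=21627, f(12)=-11664; answer -11664

-11664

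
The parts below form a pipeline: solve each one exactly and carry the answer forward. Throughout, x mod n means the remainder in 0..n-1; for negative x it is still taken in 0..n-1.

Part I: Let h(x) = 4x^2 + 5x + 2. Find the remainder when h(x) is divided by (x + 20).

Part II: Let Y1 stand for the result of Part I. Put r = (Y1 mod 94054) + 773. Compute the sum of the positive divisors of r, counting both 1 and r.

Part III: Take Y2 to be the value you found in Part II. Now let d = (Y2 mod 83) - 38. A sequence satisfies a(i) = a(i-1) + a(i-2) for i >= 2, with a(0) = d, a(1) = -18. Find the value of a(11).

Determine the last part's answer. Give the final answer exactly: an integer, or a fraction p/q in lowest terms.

Part I: remainder = value at the root: 4*(-20)^2 + 5*(-20)^1 + 2 = (1600) + (-100) + (2) = 1502; answer 1502
Part II: Y1 = 1502; r = 2275; 2275 = 5^2 * 7 * 13; sigma = (1 + 5 + 25) * (1 + 7) * (1 + 13) = 31 * 8 * 14 = 3472; answer 3472
Part III: Y2 = 3472; d = 31; a(2) = 1*(-18) + 1*(31) = 13; iterating: a(2)=13, a(3)=-5, a(4)=8, a(5)=3, a(6)=11, a(7)=14, a(8)=25, a(9)=39, a(10)=64, a(11)=103; answer 103

103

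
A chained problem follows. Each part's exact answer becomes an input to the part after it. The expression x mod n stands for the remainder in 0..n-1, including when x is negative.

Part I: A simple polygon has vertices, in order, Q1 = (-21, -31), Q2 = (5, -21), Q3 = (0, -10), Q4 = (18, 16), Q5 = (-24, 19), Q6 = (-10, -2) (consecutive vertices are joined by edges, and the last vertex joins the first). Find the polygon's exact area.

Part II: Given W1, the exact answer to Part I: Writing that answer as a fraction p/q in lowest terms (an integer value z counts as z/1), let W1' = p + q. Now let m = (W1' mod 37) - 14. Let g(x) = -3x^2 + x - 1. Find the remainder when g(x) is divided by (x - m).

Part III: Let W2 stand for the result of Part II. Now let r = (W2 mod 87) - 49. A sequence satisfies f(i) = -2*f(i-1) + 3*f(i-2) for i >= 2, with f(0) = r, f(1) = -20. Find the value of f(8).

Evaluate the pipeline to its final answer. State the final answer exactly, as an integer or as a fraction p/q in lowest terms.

Part I: cross terms: (-21*-21 - 5*-31)=596, (5*-10 - 0*-21)=-50, (0*16 - 18*-10)=180, (18*19 - -24*16)=726, (-24*-2 - -10*19)=238, (-10*-31 - -21*-2)=268; twice the area = |1958| = 1958; area = 979; answer 979
Part II: W1 = 979; threaded value p + q = 980; m = 4; remainder = value at the root: -3*(4)^2 + 1*(4)^1 - 1 = (-48) + (4) + (-1) = -45; answer -45
Part III: W2 = -45; r = -7; f(2) = -2*(-20) + 3*(-7) = 19; iterating: f(2)=19, f(3)=-98, f(4)=253, f(5)=-800, f(6)=2359, f(7)=-7118, f(8)=21313; answer 21313

21313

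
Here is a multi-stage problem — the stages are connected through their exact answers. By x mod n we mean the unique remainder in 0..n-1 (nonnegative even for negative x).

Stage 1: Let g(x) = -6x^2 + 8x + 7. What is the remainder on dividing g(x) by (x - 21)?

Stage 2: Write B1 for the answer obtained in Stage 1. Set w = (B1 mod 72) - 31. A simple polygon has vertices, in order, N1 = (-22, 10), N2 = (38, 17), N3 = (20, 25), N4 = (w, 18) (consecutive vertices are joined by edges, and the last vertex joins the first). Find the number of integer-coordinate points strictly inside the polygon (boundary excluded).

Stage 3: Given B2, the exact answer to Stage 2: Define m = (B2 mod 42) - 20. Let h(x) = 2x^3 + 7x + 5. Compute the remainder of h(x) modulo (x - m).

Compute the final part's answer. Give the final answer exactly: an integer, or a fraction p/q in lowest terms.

Stage 1: remainder = value at the root: -6*(21)^2 + 8*(21)^1 + 7 = (-2646) + (168) + (7) = -2471; answer -2471
Stage 2: B1 = -2471; w = 18; cross terms: (-22*17 - 38*10)=-754, (38*25 - 20*17)=610, (20*18 - 18*25)=-90, (18*10 - -22*18)=576; twice the area = |342| = 342; area = 171; boundary points = 1 + 2 + 1 + 8 = 12; strictly interior points = area - boundary/2 + 1 = 166; answer 166
Stage 3: B2 = 166; m = 20; remainder = value at the root: 2*(20)^3 + 7*(20)^1 + 5 = (16000) + (140) + (5) = 16145; answer 16145

16145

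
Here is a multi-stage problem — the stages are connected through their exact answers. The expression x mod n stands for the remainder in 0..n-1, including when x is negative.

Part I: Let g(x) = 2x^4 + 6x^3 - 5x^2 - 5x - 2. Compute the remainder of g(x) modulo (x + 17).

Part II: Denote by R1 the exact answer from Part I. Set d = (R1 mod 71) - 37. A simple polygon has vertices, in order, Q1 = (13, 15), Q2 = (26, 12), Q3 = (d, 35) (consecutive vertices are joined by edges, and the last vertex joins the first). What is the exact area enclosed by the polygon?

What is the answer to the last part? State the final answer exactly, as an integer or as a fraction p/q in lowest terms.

91

Part I: remainder = value at the root: 2*(-17)^4 + 6*(-17)^3 - 5*(-17)^2 - 5*(-17)^1 - 2 = (167042) + (-29478) + (-1445) + (85) + (-2) = 136202; answer 136202
Part II: R1 = 136202; d = -13; cross terms: (13*12 - 26*15)=-234, (26*35 - -13*12)=1066, (-13*15 - 13*35)=-650; twice the area = |182| = 182; area = 91; answer 91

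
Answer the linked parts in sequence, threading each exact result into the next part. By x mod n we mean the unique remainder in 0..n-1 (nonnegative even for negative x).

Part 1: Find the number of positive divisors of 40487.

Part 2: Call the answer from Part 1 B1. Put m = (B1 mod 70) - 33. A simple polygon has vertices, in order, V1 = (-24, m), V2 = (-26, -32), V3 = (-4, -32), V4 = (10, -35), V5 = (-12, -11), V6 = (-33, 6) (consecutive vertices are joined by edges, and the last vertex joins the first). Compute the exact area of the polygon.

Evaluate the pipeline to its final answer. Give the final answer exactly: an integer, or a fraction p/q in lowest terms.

Part 1: 40487 is prime, so its only divisors are 1 and 40487; count = 2; answer 2
Part 2: B1 = 2; m = -31; cross terms: (-24*-32 - -26*-31)=-38, (-26*-32 - -4*-32)=704, (-4*-35 - 10*-32)=460, (10*-11 - -12*-35)=-530, (-12*6 - -33*-11)=-435, (-33*-31 - -24*6)=1167; twice the area = |1328| = 1328; area = 664; answer 664

664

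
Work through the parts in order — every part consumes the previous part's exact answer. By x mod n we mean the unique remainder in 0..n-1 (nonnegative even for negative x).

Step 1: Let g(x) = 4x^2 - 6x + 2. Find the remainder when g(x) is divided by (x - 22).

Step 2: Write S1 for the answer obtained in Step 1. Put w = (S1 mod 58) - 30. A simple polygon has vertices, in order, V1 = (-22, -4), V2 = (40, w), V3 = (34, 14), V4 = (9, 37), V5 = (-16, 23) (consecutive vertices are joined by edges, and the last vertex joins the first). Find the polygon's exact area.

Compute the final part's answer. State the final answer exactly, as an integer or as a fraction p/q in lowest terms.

4453/2

Step 1: remainder = value at the root: 4*(22)^2 - 6*(22)^1 + 2 = (1936) + (-132) + (2) = 1806; answer 1806
Step 2: S1 = 1806; w = -22; cross terms: (-22*-22 - 40*-4)=644, (40*14 - 34*-22)=1308, (34*37 - 9*14)=1132, (9*23 - -16*37)=799, (-16*-4 - -22*23)=570; twice the area = |4453| = 4453; area = 4453/2; answer 4453/2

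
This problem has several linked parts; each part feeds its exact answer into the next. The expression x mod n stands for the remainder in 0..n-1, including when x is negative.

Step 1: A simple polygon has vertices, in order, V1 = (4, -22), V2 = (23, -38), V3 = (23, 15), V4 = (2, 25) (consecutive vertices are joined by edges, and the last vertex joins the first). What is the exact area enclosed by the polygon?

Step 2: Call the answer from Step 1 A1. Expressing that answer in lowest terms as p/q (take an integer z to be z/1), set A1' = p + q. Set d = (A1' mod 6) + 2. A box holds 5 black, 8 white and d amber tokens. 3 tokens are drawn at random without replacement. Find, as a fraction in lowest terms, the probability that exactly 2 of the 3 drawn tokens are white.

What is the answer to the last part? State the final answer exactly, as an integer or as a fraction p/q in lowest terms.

Step 1: cross terms: (4*-38 - 23*-22)=354, (23*15 - 23*-38)=1219, (23*25 - 2*15)=545, (2*-22 - 4*25)=-144; twice the area = |1974| = 1974; area = 987; answer 987
Step 2: A1 = 987; threaded value p + q = 988; d = 6; total draws C(19,3) = 969; favorable C(8,2)*C(11,1) = 308; P = 308/969; answer 308/969

308/969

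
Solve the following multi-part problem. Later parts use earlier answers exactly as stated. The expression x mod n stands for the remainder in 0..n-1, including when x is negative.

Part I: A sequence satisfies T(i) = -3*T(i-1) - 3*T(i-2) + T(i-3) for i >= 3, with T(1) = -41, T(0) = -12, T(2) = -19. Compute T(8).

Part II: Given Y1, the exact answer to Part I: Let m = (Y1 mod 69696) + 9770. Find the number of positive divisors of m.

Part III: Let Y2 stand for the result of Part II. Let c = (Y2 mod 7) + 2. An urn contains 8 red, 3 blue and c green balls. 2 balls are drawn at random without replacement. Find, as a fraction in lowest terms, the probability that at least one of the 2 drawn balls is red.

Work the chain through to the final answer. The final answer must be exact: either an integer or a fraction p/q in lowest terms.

76/91

Part I: T(3) = -3*(-19) - 3*(-41) + 1*(-12) = 168; iterating: T(3)=168, T(4)=-488, T(5)=941, T(6)=-1191, T(7)=262, T(8)=3728; answer 3728
Part II: Y1 = 3728; m = 13498; 13498 = 2 * 17 * 397; number of divisors = (1+1) * (1+1) * (1+1) = 8; answer 8
Part III: Y2 = 8; c = 3; total draws C(14,2) = 91; complement C(6,2) = 15; favorable 91 - 15 = 76; P = 76/91; answer 76/91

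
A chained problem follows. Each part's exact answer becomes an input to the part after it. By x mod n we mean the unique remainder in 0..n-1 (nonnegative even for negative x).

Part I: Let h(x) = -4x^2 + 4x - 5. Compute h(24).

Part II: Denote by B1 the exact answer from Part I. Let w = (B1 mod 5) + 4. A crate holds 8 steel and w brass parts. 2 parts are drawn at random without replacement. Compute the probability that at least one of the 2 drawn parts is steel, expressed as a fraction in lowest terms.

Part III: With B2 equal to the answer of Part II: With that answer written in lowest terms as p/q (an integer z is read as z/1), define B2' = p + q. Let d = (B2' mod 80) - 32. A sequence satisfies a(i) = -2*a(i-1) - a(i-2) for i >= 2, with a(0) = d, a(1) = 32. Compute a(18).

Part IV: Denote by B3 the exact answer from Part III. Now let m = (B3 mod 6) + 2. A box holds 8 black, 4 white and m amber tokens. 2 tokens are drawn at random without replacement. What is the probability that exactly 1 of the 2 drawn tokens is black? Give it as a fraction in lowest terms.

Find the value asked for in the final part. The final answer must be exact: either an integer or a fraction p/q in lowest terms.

Part I: -4*(24)^2 + 4*(24)^1 - 5 = (-2304) + (96) + (-5) = -2213; answer -2213
Part II: B1 = -2213; w = 6; total draws C(14,2) = 91; complement C(6,2) = 15; favorable 91 - 15 = 76; P = 76/91; answer 76/91
Part III: B2 = 76/91; threaded value p + q = 167; d = -25; a(2) = -2*(32) - 1*(-25) = -39; iterating: a(2)=-39, a(3)=46, a(4)=-53, a(5)=60, a(6)=-67, a(7)=74, a(8)=-81, a(9)=88, a(10)=-95, a(11)=102, a(12)=-109, a(13)=116, a(14)=-123, a(15)=130, a(16)=-137, a(17)=144, a(18)=-151; answer -151
Part IV: B3 = -151; m = 7; total draws C(19,2) = 171; favorable C(8,1)*C(11,1) = 88; P = 88/171; answer 88/171

88/171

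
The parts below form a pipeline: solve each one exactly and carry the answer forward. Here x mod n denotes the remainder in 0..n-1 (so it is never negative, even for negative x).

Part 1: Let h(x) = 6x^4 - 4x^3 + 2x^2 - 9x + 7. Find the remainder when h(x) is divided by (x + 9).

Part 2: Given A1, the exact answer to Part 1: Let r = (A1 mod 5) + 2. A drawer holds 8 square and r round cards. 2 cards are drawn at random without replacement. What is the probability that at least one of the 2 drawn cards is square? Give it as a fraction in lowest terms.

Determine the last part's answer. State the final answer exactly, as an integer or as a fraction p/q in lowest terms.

10/11

Part 1: remainder = value at the root: 6*(-9)^4 - 4*(-9)^3 + 2*(-9)^2 - 9*(-9)^1 + 7 = (39366) + (2916) + (162) + (81) + (7) = 42532; answer 42532
Part 2: A1 = 42532; r = 4; total draws C(12,2) = 66; complement C(4,2) = 6; favorable 66 - 6 = 60; P = 10/11; answer 10/11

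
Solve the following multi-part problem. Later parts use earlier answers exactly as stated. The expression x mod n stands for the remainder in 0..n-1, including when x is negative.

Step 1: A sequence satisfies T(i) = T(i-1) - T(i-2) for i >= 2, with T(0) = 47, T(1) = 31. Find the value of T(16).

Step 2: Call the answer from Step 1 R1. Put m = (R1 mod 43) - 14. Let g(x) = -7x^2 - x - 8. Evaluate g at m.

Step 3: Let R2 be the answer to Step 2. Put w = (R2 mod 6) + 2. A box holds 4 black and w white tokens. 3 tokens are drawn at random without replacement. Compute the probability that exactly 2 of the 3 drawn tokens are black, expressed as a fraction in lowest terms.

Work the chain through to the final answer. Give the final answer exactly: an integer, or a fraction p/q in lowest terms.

Step 1: T(2) = 1*(31) - 1*(47) = -16; iterating: T(2)=-16, T(3)=-47, T(4)=-31, T(5)=16, T(6)=47, T(7)=31, T(8)=-16, T(9)=-47, T(10)=-31, T(11)=16, T(12)=47, T(13)=31, T(14)=-16, T(15)=-47, T(16)=-31; answer -31
Step 2: R1 = -31; m = -2; -7*(-2)^2 - 1*(-2)^1 - 8 = (-28) + (2) + (-8) = -34; answer -34
Step 3: R2 = -34; w = 4; total draws C(8,3) = 56; favorable C(4,2)*C(4,1) = 24; P = 3/7; answer 3/7

3/7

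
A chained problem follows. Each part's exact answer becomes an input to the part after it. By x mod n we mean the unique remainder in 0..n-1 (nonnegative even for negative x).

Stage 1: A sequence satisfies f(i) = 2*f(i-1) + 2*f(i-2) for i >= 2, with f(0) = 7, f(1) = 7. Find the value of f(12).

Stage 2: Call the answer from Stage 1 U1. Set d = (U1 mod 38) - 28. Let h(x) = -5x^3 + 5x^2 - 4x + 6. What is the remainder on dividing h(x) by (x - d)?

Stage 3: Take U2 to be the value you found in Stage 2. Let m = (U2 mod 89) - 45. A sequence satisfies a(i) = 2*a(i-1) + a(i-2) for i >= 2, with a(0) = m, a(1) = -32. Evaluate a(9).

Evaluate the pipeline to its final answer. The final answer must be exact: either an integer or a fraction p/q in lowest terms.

Stage 1: f(2) = 2*(7) + 2*(7) = 28; iterating: f(2)=28, f(3)=70, f(4)=196, f(5)=532, f(6)=1456, f(7)=3976, f(8)=10864, f(9)=29680, f(10)=81088, f(11)=221536, f(12)=605248; answer 605248
Stage 2: U1 = 605248; d = -6; remainder = value at the root: -5*(-6)^3 + 5*(-6)^2 - 4*(-6)^1 + 6 = (1080) + (180) + (24) + (6) = 1290; answer 1290
Stage 3: U2 = 1290; m = -1; a(2) = 2*(-32) + 1*(-1) = -65; iterating: a(2)=-65, a(3)=-162, a(4)=-389, a(5)=-940, a(6)=-2269, a(7)=-5478, a(8)=-13225, a(9)=-31928; answer -31928

-31928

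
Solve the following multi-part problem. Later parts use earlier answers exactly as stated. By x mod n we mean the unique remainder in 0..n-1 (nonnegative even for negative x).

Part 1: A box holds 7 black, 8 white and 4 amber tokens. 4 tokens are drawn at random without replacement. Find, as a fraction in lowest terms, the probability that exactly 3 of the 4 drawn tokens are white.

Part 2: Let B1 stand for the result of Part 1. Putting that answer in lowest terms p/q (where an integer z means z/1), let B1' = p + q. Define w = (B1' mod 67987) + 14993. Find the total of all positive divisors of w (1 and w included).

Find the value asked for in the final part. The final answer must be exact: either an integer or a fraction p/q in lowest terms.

40320

Part 1: total draws C(19,4) = 3876; favorable C(8,3)*C(11,1) = 616; P = 154/969; answer 154/969
Part 2: B1 = 154/969; threaded value p + q = 1123; w = 16116; 16116 = 2^2 * 3 * 17 * 79; sigma = (1 + 2 + 4) * (1 + 3) * (1 + 17) * (1 + 79) = 7 * 4 * 18 * 80 = 40320; answer 40320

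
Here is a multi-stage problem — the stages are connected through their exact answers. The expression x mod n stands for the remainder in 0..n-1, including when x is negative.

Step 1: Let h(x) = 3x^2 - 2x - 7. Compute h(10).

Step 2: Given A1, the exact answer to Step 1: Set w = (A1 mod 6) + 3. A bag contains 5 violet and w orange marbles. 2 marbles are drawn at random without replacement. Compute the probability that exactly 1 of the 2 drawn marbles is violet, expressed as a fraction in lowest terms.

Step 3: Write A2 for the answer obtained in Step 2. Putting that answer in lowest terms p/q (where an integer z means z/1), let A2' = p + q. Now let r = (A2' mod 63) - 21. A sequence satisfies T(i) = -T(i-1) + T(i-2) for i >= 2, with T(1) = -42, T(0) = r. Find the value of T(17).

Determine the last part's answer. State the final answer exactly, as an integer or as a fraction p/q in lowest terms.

-63126

Step 1: 3*(10)^2 - 2*(10)^1 - 7 = (300) + (-20) + (-7) = 273; answer 273
Step 2: A1 = 273; w = 6; total draws C(11,2) = 55; favorable C(5,1)*C(6,1) = 30; P = 6/11; answer 6/11
Step 3: A2 = 6/11; threaded value p + q = 17; r = -4; T(2) = -1*(-42) + 1*(-4) = 38; iterating: T(2)=38, T(3)=-80, T(4)=118, T(5)=-198, T(6)=316, T(7)=-514, T(8)=830, T(9)=-1344, T(10)=2174, T(11)=-3518, T(12)=5692, T(13)=-9210, T(14)=14902, T(15)=-24112, T(16)=39014, T(17)=-63126; answer -63126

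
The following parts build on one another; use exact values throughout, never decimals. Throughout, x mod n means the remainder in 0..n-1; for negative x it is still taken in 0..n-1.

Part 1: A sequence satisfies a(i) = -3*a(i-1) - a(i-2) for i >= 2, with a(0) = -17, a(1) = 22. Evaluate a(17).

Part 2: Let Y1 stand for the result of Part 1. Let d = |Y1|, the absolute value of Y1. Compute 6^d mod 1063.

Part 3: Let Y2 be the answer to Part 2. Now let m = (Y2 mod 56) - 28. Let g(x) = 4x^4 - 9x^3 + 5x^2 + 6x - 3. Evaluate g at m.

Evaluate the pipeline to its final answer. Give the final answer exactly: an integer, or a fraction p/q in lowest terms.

1527

Part 1: a(2) = -3*(22) - 1*(-17) = -49; iterating: a(2)=-49, a(3)=125, a(4)=-326, a(5)=853, a(6)=-2233, a(7)=5846, a(8)=-15305, a(9)=40069, a(10)=-104902, a(11)=274637, a(12)=-719009, a(13)=1882390, a(14)=-4928161, a(15)=12902093, a(16)=-33778118, a(17)=88432261; answer 88432261
Part 2: Y1 = 88432261; d = 88432261; squarings mod 1063: 6^1=6, 6^2=36, 6^4=233, 6^8=76, 6^16=461, 6^32=984, 6^64=926, 6^128=698, 6^256=350, 6^512=255, 6^1024=182, 6^2048=171, 6^4096=540, 6^8192=338, 6^16384=503, 6^32768=15, 6^65536=225, 6^131072=664, 6^262144=814, 6^524288=347, 6^1048576=290, 6^2097152=123, 6^4194304=247, 6^8388608=418, 6^16777216=392, 6^33554432=592, 6^67108864=737; 6^88432261 = 6^1 * 6^4 * 6^128 * 6^512 * 6^1024 * 6^2048 * 6^4096 * 6^16384 * 6^65536 * 6^262144 * 6^4194304 * 6^16777216 * 6^67108864 = 761 (mod 1063); answer 761
Part 3: Y2 = 761; m = 5; 4*(5)^4 - 9*(5)^3 + 5*(5)^2 + 6*(5)^1 - 3 = (2500) + (-1125) + (125) + (30) + (-3) = 1527; answer 1527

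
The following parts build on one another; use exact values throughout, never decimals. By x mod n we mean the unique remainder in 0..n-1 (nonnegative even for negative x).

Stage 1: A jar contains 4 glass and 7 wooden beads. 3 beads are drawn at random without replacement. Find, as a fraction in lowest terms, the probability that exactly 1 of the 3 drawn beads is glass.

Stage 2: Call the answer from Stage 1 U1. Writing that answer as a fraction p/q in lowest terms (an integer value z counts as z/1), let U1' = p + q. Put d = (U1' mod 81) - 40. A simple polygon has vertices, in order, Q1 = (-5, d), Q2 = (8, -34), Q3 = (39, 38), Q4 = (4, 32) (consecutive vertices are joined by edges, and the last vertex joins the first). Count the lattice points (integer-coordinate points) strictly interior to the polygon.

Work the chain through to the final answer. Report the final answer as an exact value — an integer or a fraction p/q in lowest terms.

Stage 1: total draws C(11,3) = 165; favorable C(4,1)*C(7,2) = 84; P = 28/55; answer 28/55
Stage 2: U1 = 28/55; threaded value p + q = 83; d = -38; cross terms: (-5*-34 - 8*-38)=474, (8*38 - 39*-34)=1630, (39*32 - 4*38)=1096, (4*-38 - -5*32)=8; twice the area = |3208| = 3208; area = 1604; boundary points = 1 + 1 + 1 + 1 = 4; strictly interior points = area - boundary/2 + 1 = 1603; answer 1603

1603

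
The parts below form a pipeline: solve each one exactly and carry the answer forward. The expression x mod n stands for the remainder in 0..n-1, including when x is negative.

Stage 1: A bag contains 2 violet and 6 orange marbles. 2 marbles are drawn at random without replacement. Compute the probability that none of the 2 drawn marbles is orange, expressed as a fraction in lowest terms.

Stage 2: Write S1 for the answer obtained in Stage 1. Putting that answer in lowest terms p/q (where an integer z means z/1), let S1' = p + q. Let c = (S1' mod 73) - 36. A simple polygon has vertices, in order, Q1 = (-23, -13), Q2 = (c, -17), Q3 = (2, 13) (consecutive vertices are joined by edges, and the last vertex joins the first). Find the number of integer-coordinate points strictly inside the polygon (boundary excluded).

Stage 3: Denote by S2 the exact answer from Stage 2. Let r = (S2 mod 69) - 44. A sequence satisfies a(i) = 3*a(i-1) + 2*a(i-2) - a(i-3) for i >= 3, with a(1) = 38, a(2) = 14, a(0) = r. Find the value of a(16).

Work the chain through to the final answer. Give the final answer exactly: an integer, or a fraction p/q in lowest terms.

Stage 1: total draws C(8,2) = 28; favorable C(2,2) = 1; P = 1/28; answer 1/28
Stage 2: S1 = 1/28; threaded value p + q = 29; c = -7; cross terms: (-23*-17 - -7*-13)=300, (-7*13 - 2*-17)=-57, (2*-13 - -23*13)=273; twice the area = |516| = 516; area = 258; boundary points = 4 + 3 + 1 = 8; strictly interior points = area - boundary/2 + 1 = 255; answer 255
Stage 3: S2 = 255; r = 4; a(3) = 3*(14) + 2*(38) - 1*(4) = 114; iterating: a(3)=114, a(4)=332, a(5)=1210, a(6)=4180, a(7)=14628, a(8)=51034, a(9)=178178, a(10)=621974, a(11)=2171244, a(12)=7579502, a(13)=26459020, a(14)=92364820, a(15)=322432998, a(16)=1125569614; answer 1125569614

1125569614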